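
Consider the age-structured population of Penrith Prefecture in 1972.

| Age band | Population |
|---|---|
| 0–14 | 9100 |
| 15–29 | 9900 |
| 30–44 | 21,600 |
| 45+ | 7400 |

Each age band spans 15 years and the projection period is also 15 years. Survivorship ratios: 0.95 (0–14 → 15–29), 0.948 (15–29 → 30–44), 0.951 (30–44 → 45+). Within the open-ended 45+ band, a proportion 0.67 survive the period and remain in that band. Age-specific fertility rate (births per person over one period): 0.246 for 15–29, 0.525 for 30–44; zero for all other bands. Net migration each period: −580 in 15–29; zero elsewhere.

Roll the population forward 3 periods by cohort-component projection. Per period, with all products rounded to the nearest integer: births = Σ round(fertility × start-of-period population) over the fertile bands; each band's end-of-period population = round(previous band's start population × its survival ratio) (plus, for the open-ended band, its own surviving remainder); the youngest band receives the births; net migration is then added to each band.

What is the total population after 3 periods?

49629

— Period 1 —
Births: 9900 × 0.246 = 2435  |  21600 × 0.525 = 11340 → 13775
15–29: 9100 × 0.95 = 8645
30–44: 9900 × 0.948 = 9385
45+: 21600 × 0.951 + 7400 × 0.67 = 20542 + 4958 = 25500
Net migration: 15–29 − 580 → 8065
Population now: 0–14=13775, 15–29=8065, 30–44=9385, 45+=25500
— Period 2 —
Births: 8065 × 0.246 = 1984  |  9385 × 0.525 = 4927 → 6911
15–29: 13775 × 0.95 = 13086
30–44: 8065 × 0.948 = 7646
45+: 9385 × 0.951 + 25500 × 0.67 = 8925 + 17085 = 26010
Net migration: 15–29 − 580 → 12506
Population now: 0–14=6911, 15–29=12506, 30–44=7646, 45+=26010
— Period 3 —
Births: 12506 × 0.246 = 3076  |  7646 × 0.525 = 4014 → 7090
15–29: 6911 × 0.95 = 6565
30–44: 12506 × 0.948 = 11856
45+: 7646 × 0.951 + 26010 × 0.67 = 7271 + 17427 = 24698
Net migration: 15–29 − 580 → 5985
Population now: 0–14=7090, 15–29=5985, 30–44=11856, 45+=24698
Total after period 3: 7090 + 5985 + 11856 + 24698 = 49629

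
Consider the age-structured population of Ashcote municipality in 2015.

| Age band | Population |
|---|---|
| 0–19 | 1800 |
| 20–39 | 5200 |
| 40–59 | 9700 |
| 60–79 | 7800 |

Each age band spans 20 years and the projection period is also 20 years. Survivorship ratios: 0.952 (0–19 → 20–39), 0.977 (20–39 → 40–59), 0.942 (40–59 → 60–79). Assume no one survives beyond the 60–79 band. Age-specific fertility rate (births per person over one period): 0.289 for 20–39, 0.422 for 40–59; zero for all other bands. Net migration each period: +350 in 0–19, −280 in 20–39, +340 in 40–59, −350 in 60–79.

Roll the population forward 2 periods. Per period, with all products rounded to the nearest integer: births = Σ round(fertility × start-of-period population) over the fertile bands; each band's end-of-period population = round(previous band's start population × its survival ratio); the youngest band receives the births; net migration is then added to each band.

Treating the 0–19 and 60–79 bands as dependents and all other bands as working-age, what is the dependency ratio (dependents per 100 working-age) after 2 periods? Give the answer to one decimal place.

109.6

— Period 1 —
Births: 5200 * 0.289 = 1503 ; 9700 * 0.422 = 4093 → 5596
20–39: 1800 * 0.952 = 1714
40–59: 5200 * 0.977 = 5080
60–79: 9700 * 0.942 = 9137
Net migration: 0–19 + 350 → 5946; 20–39 − 280 → 1434; 40–59 + 340 → 5420; 60–79 − 350 → 8787
→ [5946, 1434, 5420, 8787]
— Period 2 —
Births: 1434 * 0.289 = 414 ; 5420 * 0.422 = 2287 → 2701
20–39: 5946 * 0.952 = 5661
40–59: 1434 * 0.977 = 1401
60–79: 5420 * 0.942 = 5106
Net migration: 0–19 + 350 → 3051; 20–39 − 280 → 5381; 40–59 + 340 → 1741; 60–79 − 350 → 4756
→ [3051, 5381, 1741, 4756]
Dependents (band 0–19 + band 60–79) = 3051 + 4756 = 7807; working-age = 7122; ratio = 7807/7122 × 100 = 109.6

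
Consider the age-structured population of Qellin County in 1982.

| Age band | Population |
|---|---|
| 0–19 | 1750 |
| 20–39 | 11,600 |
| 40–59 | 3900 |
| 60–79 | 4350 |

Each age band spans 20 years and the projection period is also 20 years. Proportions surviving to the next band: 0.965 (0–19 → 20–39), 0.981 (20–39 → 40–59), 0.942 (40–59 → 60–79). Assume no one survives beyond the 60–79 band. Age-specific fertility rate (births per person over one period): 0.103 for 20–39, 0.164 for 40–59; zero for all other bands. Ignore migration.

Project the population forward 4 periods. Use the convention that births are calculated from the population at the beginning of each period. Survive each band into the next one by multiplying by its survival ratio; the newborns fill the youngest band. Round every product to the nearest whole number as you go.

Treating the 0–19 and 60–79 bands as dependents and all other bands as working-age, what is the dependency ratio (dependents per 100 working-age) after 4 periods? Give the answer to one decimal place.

89.6

— Period 1 —
Births: 11600 * 0.103 = 1195 ; 3900 * 0.164 = 640 → 1835
20–39: 1750 * 0.965 = 1689
40–59: 11600 * 0.981 = 11380
60–79: 3900 * 0.942 = 3674
End of period: [1835, 1689, 11380, 3674]
— Period 2 —
Births: 1689 * 0.103 = 174 ; 11380 * 0.164 = 1866 → 2040
20–39: 1835 * 0.965 = 1771
40–59: 1689 * 0.981 = 1657
60–79: 11380 * 0.942 = 10720
End of period: [2040, 1771, 1657, 10720]
— Period 3 —
Births: 1771 * 0.103 = 182 ; 1657 * 0.164 = 272 → 454
20–39: 2040 * 0.965 = 1969
40–59: 1771 * 0.981 = 1737
60–79: 1657 * 0.942 = 1561
End of period: [454, 1969, 1737, 1561]
— Period 4 —
Births: 1969 * 0.103 = 203 ; 1737 * 0.164 = 285 → 488
20–39: 454 * 0.965 = 438
40–59: 1969 * 0.981 = 1932
60–79: 1737 * 0.942 = 1636
End of period: [488, 438, 1932, 1636]
Dependents (band 0–19 + band 60–79) = 488 + 1636 = 2124; working-age = 2370; ratio = 2124/2370 × 100 = 89.6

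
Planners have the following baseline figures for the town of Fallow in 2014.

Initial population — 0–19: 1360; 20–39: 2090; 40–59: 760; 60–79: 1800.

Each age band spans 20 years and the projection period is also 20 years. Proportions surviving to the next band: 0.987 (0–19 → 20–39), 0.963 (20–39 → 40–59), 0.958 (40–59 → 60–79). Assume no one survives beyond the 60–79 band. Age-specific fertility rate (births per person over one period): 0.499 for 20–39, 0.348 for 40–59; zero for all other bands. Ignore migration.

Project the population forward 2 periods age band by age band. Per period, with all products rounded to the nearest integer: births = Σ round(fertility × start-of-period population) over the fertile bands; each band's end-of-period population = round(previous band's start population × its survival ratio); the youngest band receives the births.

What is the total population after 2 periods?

5881

Let band 1 be 0–19 through band 4 = 60–79.
[period 1]
Births: 2090 × 0.499 = 1043 ; 760 × 0.348 = 264 ⇒ total 1307
Band 2: 1360 × 0.987 = 1342
Band 3: 2090 × 0.963 = 2013
Band 4: 760 × 0.958 = 728
End of period: [1307, 1342, 2013, 728]
[period 2]
Births: 1342 × 0.499 = 670 ; 2013 × 0.348 = 701 ⇒ total 1371
Band 2: 1307 × 0.987 = 1290
Band 3: 1342 × 0.963 = 1292
Band 4: 2013 × 0.958 = 1928
End of period: [1371, 1290, 1292, 1928]
Total after period 2: 1371 + 1290 + 1292 + 1928 = 5881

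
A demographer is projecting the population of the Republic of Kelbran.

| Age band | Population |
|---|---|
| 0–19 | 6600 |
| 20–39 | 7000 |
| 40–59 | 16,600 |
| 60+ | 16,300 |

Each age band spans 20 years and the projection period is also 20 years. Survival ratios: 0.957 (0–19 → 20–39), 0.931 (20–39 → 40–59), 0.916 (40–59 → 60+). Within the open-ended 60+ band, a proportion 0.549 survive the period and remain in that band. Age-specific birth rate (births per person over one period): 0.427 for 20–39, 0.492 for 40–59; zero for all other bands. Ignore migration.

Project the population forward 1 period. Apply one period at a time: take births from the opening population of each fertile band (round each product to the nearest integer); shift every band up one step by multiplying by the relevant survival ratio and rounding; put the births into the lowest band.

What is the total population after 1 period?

After projecting period 1:
Births: 7000 × 0.427 = 2989, 16600 × 0.492 = 8167 — total 11156
20–39: 6600 × 0.957 = 6316
40–59: 7000 × 0.931 = 6517
60+: 16600 × 0.916 + 16300 × 0.549 = 15206 + 8949 = 24155
Population now: 0–19=11156, 20–39=6316, 40–59=6517, 60+=24155
Total after period 1: 11156 + 6316 + 6517 + 24155 = 48144

48144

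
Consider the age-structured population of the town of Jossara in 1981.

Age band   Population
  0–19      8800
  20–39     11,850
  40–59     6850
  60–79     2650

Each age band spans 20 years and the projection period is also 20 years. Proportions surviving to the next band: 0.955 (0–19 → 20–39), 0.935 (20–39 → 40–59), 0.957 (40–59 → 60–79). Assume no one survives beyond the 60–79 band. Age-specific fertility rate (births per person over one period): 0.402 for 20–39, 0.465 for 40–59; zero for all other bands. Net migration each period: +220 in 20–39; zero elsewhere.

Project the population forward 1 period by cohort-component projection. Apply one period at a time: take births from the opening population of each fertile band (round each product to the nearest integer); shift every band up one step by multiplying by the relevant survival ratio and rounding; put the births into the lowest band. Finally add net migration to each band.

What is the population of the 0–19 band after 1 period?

7949

[period 1]
Births: 11850 × 0.402 = 4764, 6850 × 0.465 = 3185 — total 7949
20–39: 8800 × 0.955 = 8404
40–59: 11850 × 0.935 = 11080
60–79: 6850 × 0.957 = 6555
Net migration: 20–39 + 220 → 8624
→ [7949, 8624, 11080, 6555]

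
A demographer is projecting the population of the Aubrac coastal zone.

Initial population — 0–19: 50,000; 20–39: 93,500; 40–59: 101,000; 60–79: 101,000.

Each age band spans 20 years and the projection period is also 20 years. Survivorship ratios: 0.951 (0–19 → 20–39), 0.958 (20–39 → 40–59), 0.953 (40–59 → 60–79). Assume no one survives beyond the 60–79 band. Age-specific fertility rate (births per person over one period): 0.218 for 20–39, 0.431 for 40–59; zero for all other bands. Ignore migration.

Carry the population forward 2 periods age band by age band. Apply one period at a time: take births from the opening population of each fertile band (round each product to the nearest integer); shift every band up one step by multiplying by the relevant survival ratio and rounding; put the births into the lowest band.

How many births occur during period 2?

48972

Let group 1 be 0–19 through group 4 = 60–79.
— Period 1 —
Births: 93500 * 0.218 = 20383  |  101000 * 0.431 = 43531 → total 63914
Group 2: 50000 * 0.951 = 47550
Group 3: 93500 * 0.958 = 89573
Group 4: 101000 * 0.953 = 96253
→ [63914, 47550, 89573, 96253]
— Period 2 —
Births: 47550 * 0.218 = 10366  |  89573 * 0.431 = 38606 → total 48972
Group 2: 63914 * 0.951 = 60782
Group 3: 47550 * 0.958 = 45553
Group 4: 89573 * 0.953 = 85363
→ [48972, 60782, 45553, 85363]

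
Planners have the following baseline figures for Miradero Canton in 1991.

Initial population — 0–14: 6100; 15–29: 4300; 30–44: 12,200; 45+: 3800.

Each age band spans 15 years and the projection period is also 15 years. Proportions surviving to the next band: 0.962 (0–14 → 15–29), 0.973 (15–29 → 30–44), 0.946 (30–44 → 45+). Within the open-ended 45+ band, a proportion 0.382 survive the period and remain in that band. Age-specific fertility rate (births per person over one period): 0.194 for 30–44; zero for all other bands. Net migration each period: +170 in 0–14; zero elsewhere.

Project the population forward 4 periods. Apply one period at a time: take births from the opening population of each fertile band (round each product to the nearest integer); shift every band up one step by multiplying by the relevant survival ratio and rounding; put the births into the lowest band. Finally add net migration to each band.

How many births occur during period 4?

461

Period 1.
Births: 12200 × 0.194 = 2367
15–29: 6100 × 0.962 = 5868
30–44: 4300 × 0.973 = 4184
45+: 12200 × 0.946 + 3800 × 0.382 = 11541 + 1452 = 12993
Net migration: 0–14 + 170 → 2537
Population now: 0–14=2537, 15–29=5868, 30–44=4184, 45+=12993
Period 2.
Births: 4184 × 0.194 = 812
15–29: 2537 × 0.962 = 2441
30–44: 5868 × 0.973 = 5710
45+: 4184 × 0.946 + 12993 × 0.382 = 3958 + 4963 = 8921
Net migration: 0–14 + 170 → 982
Population now: 0–14=982, 15–29=2441, 30–44=5710, 45+=8921
Period 3.
Births: 5710 × 0.194 = 1108
15–29: 982 × 0.962 = 945
30–44: 2441 × 0.973 = 2375
45+: 5710 × 0.946 + 8921 × 0.382 = 5402 + 3408 = 8810
Net migration: 0–14 + 170 → 1278
Population now: 0–14=1278, 15–29=945, 30–44=2375, 45+=8810
Period 4.
Births: 2375 × 0.194 = 461
15–29: 1278 × 0.962 = 1229
30–44: 945 × 0.973 = 919
45+: 2375 × 0.946 + 8810 × 0.382 = 2247 + 3365 = 5612
Net migration: 0–14 + 170 → 631
Population now: 0–14=631, 15–29=1229, 30–44=919, 45+=5612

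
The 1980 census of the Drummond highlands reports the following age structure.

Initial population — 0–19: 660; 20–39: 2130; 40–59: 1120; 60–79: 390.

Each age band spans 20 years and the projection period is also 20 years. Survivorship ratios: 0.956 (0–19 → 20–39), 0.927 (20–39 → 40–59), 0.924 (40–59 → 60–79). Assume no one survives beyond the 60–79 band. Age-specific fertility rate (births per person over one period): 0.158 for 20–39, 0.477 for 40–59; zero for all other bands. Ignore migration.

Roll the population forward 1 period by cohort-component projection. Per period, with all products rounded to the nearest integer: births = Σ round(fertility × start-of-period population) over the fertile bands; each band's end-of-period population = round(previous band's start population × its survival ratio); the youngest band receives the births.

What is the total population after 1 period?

[period 1]
Births: 2130 * 0.158 = 337  |  1120 * 0.477 = 534 → 871
20–39: 660 * 0.956 = 631
40–59: 2130 * 0.927 = 1975
60–79: 1120 * 0.924 = 1035
Giving 871 / 631 / 1975 / 1035.
Total after period 1: 871 + 631 + 1975 + 1035 = 4512

4512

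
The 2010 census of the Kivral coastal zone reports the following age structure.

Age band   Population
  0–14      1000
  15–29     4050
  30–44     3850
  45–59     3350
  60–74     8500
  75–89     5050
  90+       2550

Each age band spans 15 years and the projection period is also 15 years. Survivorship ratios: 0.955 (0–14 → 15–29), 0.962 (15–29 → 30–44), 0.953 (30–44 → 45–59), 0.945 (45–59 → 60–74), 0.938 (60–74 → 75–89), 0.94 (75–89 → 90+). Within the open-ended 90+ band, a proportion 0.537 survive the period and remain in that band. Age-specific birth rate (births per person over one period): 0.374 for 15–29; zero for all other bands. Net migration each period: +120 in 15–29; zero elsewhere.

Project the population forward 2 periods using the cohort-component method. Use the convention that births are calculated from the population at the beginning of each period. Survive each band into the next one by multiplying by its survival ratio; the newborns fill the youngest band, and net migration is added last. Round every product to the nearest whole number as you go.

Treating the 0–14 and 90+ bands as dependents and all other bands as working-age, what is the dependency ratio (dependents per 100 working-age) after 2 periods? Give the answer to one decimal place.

[period 1]
Births: 4050 × 0.374 = 1515
15–29: 1000 × 0.955 = 955
30–44: 4050 × 0.962 = 3896
45–59: 3850 × 0.953 = 3669
60–74: 3350 × 0.945 = 3166
75–89: 8500 × 0.938 = 7973
90+: 5050 × 0.94 + 2550 × 0.537 = 4747 + 1369 = 6116
Net migration: 15–29 + 120 → 1075
Population now: 0–14=1515, 15–29=1075, 30–44=3896, 45–59=3669, 60–74=3166, 75–89=7973, 90+=6116
[period 2]
Births: 1075 × 0.374 = 402
15–29: 1515 × 0.955 = 1447
30–44: 1075 × 0.962 = 1034
45–59: 3896 × 0.953 = 3713
60–74: 3669 × 0.945 = 3467
75–89: 3166 × 0.938 = 2970
90+: 7973 × 0.94 + 6116 × 0.537 = 7495 + 3284 = 10779
Net migration: 15–29 + 120 → 1567
Population now: 0–14=402, 15–29=1567, 30–44=1034, 45–59=3713, 60–74=3467, 75–89=2970, 90+=10779
Dependents (band 0–14 + band 90+) = 402 + 10779 = 11181; working-age = 12751; ratio = 11181/12751 × 100 = 87.7

87.7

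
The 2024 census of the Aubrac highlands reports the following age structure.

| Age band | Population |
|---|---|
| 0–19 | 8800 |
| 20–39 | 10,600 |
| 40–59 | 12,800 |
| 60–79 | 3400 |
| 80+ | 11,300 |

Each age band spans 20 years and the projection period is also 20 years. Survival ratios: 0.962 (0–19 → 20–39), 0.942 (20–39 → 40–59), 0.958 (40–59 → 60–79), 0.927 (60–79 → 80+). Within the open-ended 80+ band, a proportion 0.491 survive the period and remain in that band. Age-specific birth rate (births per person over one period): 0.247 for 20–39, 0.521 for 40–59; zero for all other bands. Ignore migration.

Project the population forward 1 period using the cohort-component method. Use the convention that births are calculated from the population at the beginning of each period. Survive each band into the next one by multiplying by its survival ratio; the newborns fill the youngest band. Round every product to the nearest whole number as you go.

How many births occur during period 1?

Period 1:
Births: 10600 × 0.247 = 2618, 12800 × 0.521 = 6669 → total 9287
20–39: 8800 × 0.962 = 8466
40–59: 10600 × 0.942 = 9985
60–79: 12800 × 0.958 = 12262
80+: 3400 × 0.927 + 11300 × 0.491 = 3152 + 5548 = 8700
End of period: [9287, 8466, 9985, 12262, 8700]

9287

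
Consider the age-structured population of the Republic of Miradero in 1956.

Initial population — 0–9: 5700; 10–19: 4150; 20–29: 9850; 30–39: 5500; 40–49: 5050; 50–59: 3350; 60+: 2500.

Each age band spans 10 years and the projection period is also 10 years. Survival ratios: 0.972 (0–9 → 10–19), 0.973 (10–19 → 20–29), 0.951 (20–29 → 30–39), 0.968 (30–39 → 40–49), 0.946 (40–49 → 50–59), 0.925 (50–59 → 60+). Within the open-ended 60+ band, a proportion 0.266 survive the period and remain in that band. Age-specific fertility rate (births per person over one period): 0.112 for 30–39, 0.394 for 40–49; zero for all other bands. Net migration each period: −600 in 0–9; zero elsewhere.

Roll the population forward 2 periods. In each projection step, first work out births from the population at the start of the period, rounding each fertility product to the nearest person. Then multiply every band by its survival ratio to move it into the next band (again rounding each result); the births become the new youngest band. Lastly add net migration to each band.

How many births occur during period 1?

2606

After projecting period 1:
Births: 5500 * 0.112 = 616  |  5050 * 0.394 = 1990 → 2606
10–19: 5700 * 0.972 = 5540
20–29: 4150 * 0.973 = 4038
30–39: 9850 * 0.951 = 9367
40–49: 5500 * 0.968 = 5324
50–59: 5050 * 0.946 = 4777
60+: 3350 * 0.925 + 2500 * 0.266 = 3099 + 665 = 3764
Net migration: 0–9 − 600 → 2006
End of period: [2006, 5540, 4038, 9367, 5324, 4777, 3764]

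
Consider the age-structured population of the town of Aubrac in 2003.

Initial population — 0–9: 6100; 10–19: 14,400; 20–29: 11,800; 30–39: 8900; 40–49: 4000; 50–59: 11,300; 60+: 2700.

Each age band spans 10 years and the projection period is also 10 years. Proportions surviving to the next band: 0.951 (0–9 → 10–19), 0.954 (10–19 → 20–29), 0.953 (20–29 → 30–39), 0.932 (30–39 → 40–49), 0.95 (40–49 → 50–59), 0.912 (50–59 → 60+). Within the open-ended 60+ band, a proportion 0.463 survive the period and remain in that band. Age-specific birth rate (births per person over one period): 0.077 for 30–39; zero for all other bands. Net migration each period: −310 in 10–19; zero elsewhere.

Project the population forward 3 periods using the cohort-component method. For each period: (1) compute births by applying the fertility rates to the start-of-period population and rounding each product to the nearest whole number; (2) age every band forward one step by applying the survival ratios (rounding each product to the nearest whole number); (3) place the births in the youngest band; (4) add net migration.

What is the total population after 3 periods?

Period 1:
Births: 8900 * 0.077 = 685
10–19: 6100 * 0.951 = 5801
20–29: 14400 * 0.954 = 13738
30–39: 11800 * 0.953 = 11245
40–49: 8900 * 0.932 = 8295
50–59: 4000 * 0.95 = 3800
60+: 11300 * 0.912 + 2700 * 0.463 = 10306 + 1250 = 11556
Net migration: 10–19 − 310 → 5491
→ [685, 5491, 13738, 11245, 8295, 3800, 11556]
Period 2:
Births: 11245 * 0.077 = 866
10–19: 685 * 0.951 = 651
20–29: 5491 * 0.954 = 5238
30–39: 13738 * 0.953 = 13092
40–49: 11245 * 0.932 = 10480
50–59: 8295 * 0.95 = 7880
60+: 3800 * 0.912 + 11556 * 0.463 = 3466 + 5350 = 8816
Net migration: 10–19 − 310 → 341
→ [866, 341, 5238, 13092, 10480, 7880, 8816]
Period 3:
Births: 13092 * 0.077 = 1008
10–19: 866 * 0.951 = 824
20–29: 341 * 0.954 = 325
30–39: 5238 * 0.953 = 4992
40–49: 13092 * 0.932 = 12202
50–59: 10480 * 0.95 = 9956
60+: 7880 * 0.912 + 8816 * 0.463 = 7187 + 4082 = 11269
Net migration: 10–19 − 310 → 514
→ [1008, 514, 325, 4992, 12202, 9956, 11269]
Total after period 3: 1008 + 514 + 325 + 4992 + 12202 + 9956 + 11269 = 40266

40266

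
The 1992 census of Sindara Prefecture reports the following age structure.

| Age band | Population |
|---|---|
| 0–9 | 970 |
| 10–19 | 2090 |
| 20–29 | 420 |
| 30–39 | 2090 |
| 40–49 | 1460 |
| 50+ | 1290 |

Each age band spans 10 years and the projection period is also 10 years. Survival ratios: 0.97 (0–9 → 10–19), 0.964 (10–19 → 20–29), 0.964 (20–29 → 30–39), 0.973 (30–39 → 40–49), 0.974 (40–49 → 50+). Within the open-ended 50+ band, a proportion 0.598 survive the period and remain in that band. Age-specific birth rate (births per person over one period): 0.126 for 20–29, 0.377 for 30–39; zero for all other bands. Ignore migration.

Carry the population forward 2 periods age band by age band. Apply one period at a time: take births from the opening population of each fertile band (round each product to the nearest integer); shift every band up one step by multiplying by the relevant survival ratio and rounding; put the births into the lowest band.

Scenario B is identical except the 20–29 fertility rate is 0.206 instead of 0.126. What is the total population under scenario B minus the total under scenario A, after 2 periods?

Let group 1 be 0–9 through group 6 = 50+.
[period 1]
Births: 420 × 0.126 = 53  |  2090 × 0.377 = 788 → 841
Group 2: 970 × 0.97 = 941
Group 3: 2090 × 0.964 = 2015
Group 4: 420 × 0.964 = 405
Group 5: 2090 × 0.973 = 2034
Group 6: 1460 × 0.974 + 1290 × 0.598 = 1422 + 771 = 2193
End of period: [841, 941, 2015, 405, 2034, 2193]
[period 2]
Births: 2015 × 0.126 = 254  |  405 × 0.377 = 153 → 407
Group 2: 841 × 0.97 = 816
Group 3: 941 × 0.964 = 907
Group 4: 2015 × 0.964 = 1942
Group 5: 405 × 0.973 = 394
Group 6: 2034 × 0.974 + 2193 × 0.598 = 1981 + 1311 = 3292
End of period: [407, 816, 907, 1942, 394, 3292]
Scenario A total after 2 periods: 7758
Scenario B projection —
[period 1]
Births: 420 × 0.206 = 87  |  2090 × 0.377 = 788 → 875
Group 2: 970 × 0.97 = 941
Group 3: 2090 × 0.964 = 2015
Group 4: 420 × 0.964 = 405
Group 5: 2090 × 0.973 = 2034
Group 6: 1460 × 0.974 + 1290 × 0.598 = 1422 + 771 = 2193
End of period: [875, 941, 2015, 405, 2034, 2193]
[period 2]
Births: 2015 × 0.206 = 415  |  405 × 0.377 = 153 → 568
Group 2: 875 × 0.97 = 849
Group 3: 941 × 0.964 = 907
Group 4: 2015 × 0.964 = 1942
Group 5: 405 × 0.973 = 394
Group 6: 2034 × 0.974 + 2193 × 0.598 = 1981 + 1311 = 3292
End of period: [568, 849, 907, 1942, 394, 3292]
Scenario B total after 2 periods: 7952
Difference B − A = 7952 − 7758 = 194

194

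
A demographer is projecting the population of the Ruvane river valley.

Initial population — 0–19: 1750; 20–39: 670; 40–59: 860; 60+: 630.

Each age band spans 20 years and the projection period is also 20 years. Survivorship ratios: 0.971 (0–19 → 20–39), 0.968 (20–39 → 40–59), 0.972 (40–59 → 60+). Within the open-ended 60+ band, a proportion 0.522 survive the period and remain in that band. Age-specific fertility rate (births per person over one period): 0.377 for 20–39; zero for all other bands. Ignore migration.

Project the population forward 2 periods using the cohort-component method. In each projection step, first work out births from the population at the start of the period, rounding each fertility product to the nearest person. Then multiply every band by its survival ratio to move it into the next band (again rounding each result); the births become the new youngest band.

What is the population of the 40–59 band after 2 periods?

1645

After projecting period 1:
Births: 670 * 0.377 = 253
20–39: 1750 * 0.971 = 1699
40–59: 670 * 0.968 = 649
60+: 860 * 0.972 + 630 * 0.522 = 836 + 329 = 1165
→ [253, 1699, 649, 1165]
After projecting period 2:
Births: 1699 * 0.377 = 641
20–39: 253 * 0.971 = 246
40–59: 1699 * 0.968 = 1645
60+: 649 * 0.972 + 1165 * 0.522 = 631 + 608 = 1239
→ [641, 246, 1645, 1239]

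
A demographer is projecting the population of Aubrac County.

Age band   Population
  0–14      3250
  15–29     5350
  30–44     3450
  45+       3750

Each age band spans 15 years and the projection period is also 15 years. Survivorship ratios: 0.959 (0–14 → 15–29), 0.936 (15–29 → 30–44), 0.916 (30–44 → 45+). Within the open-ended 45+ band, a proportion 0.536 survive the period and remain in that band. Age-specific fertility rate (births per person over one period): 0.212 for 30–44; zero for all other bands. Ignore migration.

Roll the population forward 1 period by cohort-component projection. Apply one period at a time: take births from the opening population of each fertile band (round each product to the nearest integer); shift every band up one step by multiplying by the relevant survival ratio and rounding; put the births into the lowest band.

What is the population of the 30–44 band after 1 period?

5008

Period 1:
Births: 3450 * 0.212 = 731
15–29: 3250 * 0.959 = 3117
30–44: 5350 * 0.936 = 5008
45+: 3450 * 0.916 + 3750 * 0.536 = 3160 + 2010 = 5170
Population now: 0–14=731, 15–29=3117, 30–44=5008, 45+=5170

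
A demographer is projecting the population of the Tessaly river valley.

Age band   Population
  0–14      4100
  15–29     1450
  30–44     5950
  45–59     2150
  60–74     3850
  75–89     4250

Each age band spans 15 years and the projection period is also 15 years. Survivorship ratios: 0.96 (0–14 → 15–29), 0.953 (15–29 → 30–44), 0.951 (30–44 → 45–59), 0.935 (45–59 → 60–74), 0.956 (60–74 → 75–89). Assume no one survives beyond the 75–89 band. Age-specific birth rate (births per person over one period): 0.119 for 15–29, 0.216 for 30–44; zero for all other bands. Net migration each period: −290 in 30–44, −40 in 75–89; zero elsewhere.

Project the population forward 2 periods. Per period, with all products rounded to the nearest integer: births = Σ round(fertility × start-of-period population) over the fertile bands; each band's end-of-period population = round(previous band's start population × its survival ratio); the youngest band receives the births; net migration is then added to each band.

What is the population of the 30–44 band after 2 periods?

3461

Call the bands 1 to 6, youngest first.
After projecting period 1:
Births: 1450 × 0.119 = 173 ; 5950 × 0.216 = 1285 → total 1458
Band 2: 4100 × 0.96 = 3936
Band 3: 1450 × 0.953 = 1382
Band 4: 5950 × 0.951 = 5658
Band 5: 2150 × 0.935 = 2010
Band 6: 3850 × 0.956 = 3681
Net migration: Band 3 − 290 → 1092; Band 6 − 40 → 3641
→ [1458, 3936, 1092, 5658, 2010, 3641]
After projecting period 2:
Births: 3936 × 0.119 = 468 ; 1092 × 0.216 = 236 → total 704
Band 2: 1458 × 0.96 = 1400
Band 3: 3936 × 0.953 = 3751
Band 4: 1092 × 0.951 = 1038
Band 5: 5658 × 0.935 = 5290
Band 6: 2010 × 0.956 = 1922
Net migration: Band 3 − 290 → 3461; Band 6 − 40 → 1882
→ [704, 1400, 3461, 1038, 5290, 1882]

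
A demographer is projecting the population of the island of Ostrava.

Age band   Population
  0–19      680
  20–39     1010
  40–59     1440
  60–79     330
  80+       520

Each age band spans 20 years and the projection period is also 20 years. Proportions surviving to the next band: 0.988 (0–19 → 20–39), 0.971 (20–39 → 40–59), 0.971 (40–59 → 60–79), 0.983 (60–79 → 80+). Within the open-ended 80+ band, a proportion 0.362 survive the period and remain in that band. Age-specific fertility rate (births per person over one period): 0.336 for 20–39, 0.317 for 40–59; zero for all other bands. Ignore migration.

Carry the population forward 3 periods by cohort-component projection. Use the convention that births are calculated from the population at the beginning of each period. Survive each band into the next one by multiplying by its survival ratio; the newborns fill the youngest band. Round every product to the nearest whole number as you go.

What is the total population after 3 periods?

3899

Call the groups 1 to 5, youngest first.
[period 1]
Births: 1010 × 0.336 = 339  |  1440 × 0.317 = 456 — total 795
Group 2: 680 × 0.988 = 672
Group 3: 1010 × 0.971 = 981
Group 4: 1440 × 0.971 = 1398
Group 5: 330 × 0.983 + 520 × 0.362 = 324 + 188 = 512
Population now: 0–19=795, 20–39=672, 40–59=981, 60–79=1398, 80+=512
[period 2]
Births: 672 × 0.336 = 226  |  981 × 0.317 = 311 — total 537
Group 2: 795 × 0.988 = 785
Group 3: 672 × 0.971 = 653
Group 4: 981 × 0.971 = 953
Group 5: 1398 × 0.983 + 512 × 0.362 = 1374 + 185 = 1559
Population now: 0–19=537, 20–39=785, 40–59=653, 60–79=953, 80+=1559
[period 3]
Births: 785 × 0.336 = 264  |  653 × 0.317 = 207 — total 471
Group 2: 537 × 0.988 = 531
Group 3: 785 × 0.971 = 762
Group 4: 653 × 0.971 = 634
Group 5: 953 × 0.983 + 1559 × 0.362 = 937 + 564 = 1501
Population now: 0–19=471, 20–39=531, 40–59=762, 60–79=634, 80+=1501
Total after period 3: 471 + 531 + 762 + 634 + 1501 = 3899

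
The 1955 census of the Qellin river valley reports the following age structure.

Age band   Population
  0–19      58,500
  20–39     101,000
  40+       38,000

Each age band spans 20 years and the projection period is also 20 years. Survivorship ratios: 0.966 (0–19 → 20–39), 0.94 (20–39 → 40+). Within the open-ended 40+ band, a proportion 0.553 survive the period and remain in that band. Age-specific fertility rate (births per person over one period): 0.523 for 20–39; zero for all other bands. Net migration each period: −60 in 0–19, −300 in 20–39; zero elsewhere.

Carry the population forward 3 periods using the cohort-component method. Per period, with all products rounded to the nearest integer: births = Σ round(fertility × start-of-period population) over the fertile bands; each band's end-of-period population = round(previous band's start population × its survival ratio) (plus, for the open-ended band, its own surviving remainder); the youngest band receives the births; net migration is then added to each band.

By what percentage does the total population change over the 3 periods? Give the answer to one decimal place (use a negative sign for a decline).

(Groups numbered youngest = 1 to oldest = 3.)
Period 1:
Births: 101000 * 0.523 = 52823
Group 2: 58500 * 0.966 = 56511
Group 3: 101000 * 0.94 + 38000 * 0.553 = 94940 + 21014 = 115954
Net migration: Group 1 − 60 → 52763; Group 2 − 300 → 56211
Population now: 0–19=52763, 20–39=56211, 40+=115954
Period 2:
Births: 56211 * 0.523 = 29398
Group 2: 52763 * 0.966 = 50969
Group 3: 56211 * 0.94 + 115954 * 0.553 = 52838 + 64123 = 116961
Net migration: Group 1 − 60 → 29338; Group 2 − 300 → 50669
Population now: 0–19=29338, 20–39=50669, 40+=116961
Period 3:
Births: 50669 * 0.523 = 26500
Group 2: 29338 * 0.966 = 28341
Group 3: 50669 * 0.94 + 116961 * 0.553 = 47629 + 64679 = 112308
Net migration: Group 1 − 60 → 26440; Group 2 − 300 → 28041
Population now: 0–19=26440, 20–39=28041, 40+=112308
Total: 197500 → 166789; change = -30711; percentage change = -15.5%

-15.5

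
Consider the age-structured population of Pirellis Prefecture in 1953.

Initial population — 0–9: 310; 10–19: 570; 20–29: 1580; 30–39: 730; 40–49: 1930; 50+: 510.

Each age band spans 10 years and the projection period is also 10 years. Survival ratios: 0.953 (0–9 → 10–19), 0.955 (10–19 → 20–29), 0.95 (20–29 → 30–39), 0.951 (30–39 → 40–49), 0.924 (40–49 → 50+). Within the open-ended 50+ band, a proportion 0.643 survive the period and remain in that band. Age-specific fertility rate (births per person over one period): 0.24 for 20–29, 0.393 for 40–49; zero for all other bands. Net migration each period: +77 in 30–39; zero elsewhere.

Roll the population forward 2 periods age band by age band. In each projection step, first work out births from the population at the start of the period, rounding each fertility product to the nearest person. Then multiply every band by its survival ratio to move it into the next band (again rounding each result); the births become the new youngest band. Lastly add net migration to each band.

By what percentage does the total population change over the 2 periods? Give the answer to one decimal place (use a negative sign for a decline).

(Groups numbered youngest = 1 to oldest = 6.)
Period 1:
Births: 1580 * 0.24 = 379 ; 1930 * 0.393 = 758 — total 1137
Group 2: 310 * 0.953 = 295
Group 3: 570 * 0.955 = 544
Group 4: 1580 * 0.95 = 1501
Group 5: 730 * 0.951 = 694
Group 6: 1930 * 0.924 + 510 * 0.643 = 1783 + 328 = 2111
Net migration: Group 4 + 77 → 1578
End of period: [1137, 295, 544, 1578, 694, 2111]
Period 2:
Births: 544 * 0.24 = 131 ; 694 * 0.393 = 273 — total 404
Group 2: 1137 * 0.953 = 1084
Group 3: 295 * 0.955 = 282
Group 4: 544 * 0.95 = 517
Group 5: 1578 * 0.951 = 1501
Group 6: 694 * 0.924 + 2111 * 0.643 = 641 + 1357 = 1998
Net migration: Group 4 + 77 → 594
End of period: [404, 1084, 282, 594, 1501, 1998]
Total: 5630 → 5863; change = 233; percentage change = 4.1%

4.1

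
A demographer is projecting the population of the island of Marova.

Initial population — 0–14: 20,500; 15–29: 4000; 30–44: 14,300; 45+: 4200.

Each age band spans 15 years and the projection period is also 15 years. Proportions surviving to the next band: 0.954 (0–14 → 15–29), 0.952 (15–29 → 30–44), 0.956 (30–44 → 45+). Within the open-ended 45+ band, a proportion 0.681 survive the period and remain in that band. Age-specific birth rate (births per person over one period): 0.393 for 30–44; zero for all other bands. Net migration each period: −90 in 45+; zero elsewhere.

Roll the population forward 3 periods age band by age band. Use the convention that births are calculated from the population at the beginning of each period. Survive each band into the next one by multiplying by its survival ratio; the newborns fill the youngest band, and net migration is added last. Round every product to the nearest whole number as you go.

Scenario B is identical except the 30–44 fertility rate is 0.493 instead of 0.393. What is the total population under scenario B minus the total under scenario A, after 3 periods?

— Period 1 —
Births: 14300 * 0.393 = 5620
15–29: 20500 * 0.954 = 19557
30–44: 4000 * 0.952 = 3808
45+: 14300 * 0.956 + 4200 * 0.681 = 13671 + 2860 = 16531
Net migration: 45+ − 90 → 16441
→ [5620, 19557, 3808, 16441]
— Period 2 —
Births: 3808 * 0.393 = 1497
15–29: 5620 * 0.954 = 5361
30–44: 19557 * 0.952 = 18618
45+: 3808 * 0.956 + 16441 * 0.681 = 3640 + 11196 = 14836
Net migration: 45+ − 90 → 14746
→ [1497, 5361, 18618, 14746]
— Period 3 —
Births: 18618 * 0.393 = 7317
15–29: 1497 * 0.954 = 1428
30–44: 5361 * 0.952 = 5104
45+: 18618 * 0.956 + 14746 * 0.681 = 17799 + 10042 = 27841
Net migration: 45+ − 90 → 27751
→ [7317, 1428, 5104, 27751]
Scenario A total after 3 periods: 41600
Scenario B projection —
— Period 1 —
Births: 14300 * 0.493 = 7050
15–29: 20500 * 0.954 = 19557
30–44: 4000 * 0.952 = 3808
45+: 14300 * 0.956 + 4200 * 0.681 = 13671 + 2860 = 16531
Net migration: 45+ − 90 → 16441
→ [7050, 19557, 3808, 16441]
— Period 2 —
Births: 3808 * 0.493 = 1877
15–29: 7050 * 0.954 = 6726
30–44: 19557 * 0.952 = 18618
45+: 3808 * 0.956 + 16441 * 0.681 = 3640 + 11196 = 14836
Net migration: 45+ − 90 → 14746
→ [1877, 6726, 18618, 14746]
— Period 3 —
Births: 18618 * 0.493 = 9179
15–29: 1877 * 0.954 = 1791
30–44: 6726 * 0.952 = 6403
45+: 18618 * 0.956 + 14746 * 0.681 = 17799 + 10042 = 27841
Net migration: 45+ − 90 → 27751
→ [9179, 1791, 6403, 27751]
Scenario B total after 3 periods: 45124
Difference B − A = 45124 − 41600 = 3524

3524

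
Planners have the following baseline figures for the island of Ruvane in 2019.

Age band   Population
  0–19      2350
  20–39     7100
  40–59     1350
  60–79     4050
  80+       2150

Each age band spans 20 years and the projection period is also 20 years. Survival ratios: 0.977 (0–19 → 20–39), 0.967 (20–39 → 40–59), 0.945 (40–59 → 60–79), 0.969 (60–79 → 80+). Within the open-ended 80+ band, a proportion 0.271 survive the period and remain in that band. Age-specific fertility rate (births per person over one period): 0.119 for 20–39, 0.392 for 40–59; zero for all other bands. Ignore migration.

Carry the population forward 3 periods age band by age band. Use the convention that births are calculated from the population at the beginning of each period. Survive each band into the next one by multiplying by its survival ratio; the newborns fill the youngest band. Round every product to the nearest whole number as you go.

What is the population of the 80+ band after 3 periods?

6953

(Groups numbered youngest = 1 to oldest = 5.)
Period 1:
Births: 7100 × 0.119 = 845  |  1350 × 0.392 = 529 ⇒ total 1374
Group 2: 2350 × 0.977 = 2296
Group 3: 7100 × 0.967 = 6866
Group 4: 1350 × 0.945 = 1276
Group 5: 4050 × 0.969 + 2150 × 0.271 = 3924 + 583 = 4507
→ [1374, 2296, 6866, 1276, 4507]
Period 2:
Births: 2296 × 0.119 = 273  |  6866 × 0.392 = 2691 ⇒ total 2964
Group 2: 1374 × 0.977 = 1342
Group 3: 2296 × 0.967 = 2220
Group 4: 6866 × 0.945 = 6488
Group 5: 1276 × 0.969 + 4507 × 0.271 = 1236 + 1221 = 2457
→ [2964, 1342, 2220, 6488, 2457]
Period 3:
Births: 1342 × 0.119 = 160  |  2220 × 0.392 = 870 ⇒ total 1030
Group 2: 2964 × 0.977 = 2896
Group 3: 1342 × 0.967 = 1298
Group 4: 2220 × 0.945 = 2098
Group 5: 6488 × 0.969 + 2457 × 0.271 = 6287 + 666 = 6953
→ [1030, 2896, 1298, 2098, 6953]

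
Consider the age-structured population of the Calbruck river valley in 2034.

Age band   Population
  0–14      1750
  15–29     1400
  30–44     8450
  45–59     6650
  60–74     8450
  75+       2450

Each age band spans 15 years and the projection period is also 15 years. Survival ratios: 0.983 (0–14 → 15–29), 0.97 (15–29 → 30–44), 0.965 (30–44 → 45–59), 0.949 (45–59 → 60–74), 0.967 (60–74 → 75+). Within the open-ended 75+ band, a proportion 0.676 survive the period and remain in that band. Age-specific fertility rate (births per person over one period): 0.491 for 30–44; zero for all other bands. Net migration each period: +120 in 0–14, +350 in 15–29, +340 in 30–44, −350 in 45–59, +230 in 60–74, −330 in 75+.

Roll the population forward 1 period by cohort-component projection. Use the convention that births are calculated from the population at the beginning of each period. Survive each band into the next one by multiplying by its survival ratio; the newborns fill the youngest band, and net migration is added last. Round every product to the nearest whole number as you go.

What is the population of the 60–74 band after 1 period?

6541

After projecting period 1:
Births: 8450 * 0.491 = 4149
15–29: 1750 * 0.983 = 1720
30–44: 1400 * 0.97 = 1358
45–59: 8450 * 0.965 = 8154
60–74: 6650 * 0.949 = 6311
75+: 8450 * 0.967 + 2450 * 0.676 = 8171 + 1656 = 9827
Net migration: 0–14 + 120 → 4269; 15–29 + 350 → 2070; 30–44 + 340 → 1698; 45–59 − 350 → 7804; 60–74 + 230 → 6541; 75+ − 330 → 9497
→ [4269, 2070, 1698, 7804, 6541, 9497]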